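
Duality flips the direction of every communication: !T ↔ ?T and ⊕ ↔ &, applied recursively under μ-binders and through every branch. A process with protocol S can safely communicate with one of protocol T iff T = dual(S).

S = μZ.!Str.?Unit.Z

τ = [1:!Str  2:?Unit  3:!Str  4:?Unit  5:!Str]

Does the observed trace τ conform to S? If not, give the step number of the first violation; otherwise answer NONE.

NONE

@1 !Str  match  residual = ?Unit.μZ.…
@2 ?Unit  match  residual = μZ.…
@3 !Str  match  residual = ?Unit.μZ.…
@4 ?Unit  match  residual = μZ.…
@5 !Str  match  residual = ?Unit.μZ.…
trace exhausted — no violation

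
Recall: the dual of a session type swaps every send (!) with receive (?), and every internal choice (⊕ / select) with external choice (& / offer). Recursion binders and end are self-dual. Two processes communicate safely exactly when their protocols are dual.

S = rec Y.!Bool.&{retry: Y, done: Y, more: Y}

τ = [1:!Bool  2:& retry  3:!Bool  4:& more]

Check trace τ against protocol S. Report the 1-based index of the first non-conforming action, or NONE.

NONE

step 1: !Bool  ok  now at &{retry: rec Y.…, done: rec Y.…, more: rec Y.…}
step 2: & retry  ok  now at rec Y.…
step 3: !Bool  ok  now at &{retry: rec Y.…, done: rec Y.…, more: rec Y.…}
step 4: & more  ok  now at rec Y.…
all 4 steps conform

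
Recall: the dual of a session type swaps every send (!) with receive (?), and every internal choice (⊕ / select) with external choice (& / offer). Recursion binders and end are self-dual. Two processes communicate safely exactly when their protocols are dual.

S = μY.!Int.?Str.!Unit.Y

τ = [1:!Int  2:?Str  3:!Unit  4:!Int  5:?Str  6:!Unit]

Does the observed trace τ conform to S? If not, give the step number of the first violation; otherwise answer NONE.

@1 !Int  ✓  now at ?Str.!Unit.μY.…
@2 ?Str  ✓  now at !Unit.μY.…
@3 !Unit  ✓  now at μY.…
@4 !Int  ✓  now at ?Str.!Unit.μY.…
@5 ?Str  ✓  now at !Unit.μY.…
@6 !Unit  ✓  now at μY.…
all 6 steps conform

NONE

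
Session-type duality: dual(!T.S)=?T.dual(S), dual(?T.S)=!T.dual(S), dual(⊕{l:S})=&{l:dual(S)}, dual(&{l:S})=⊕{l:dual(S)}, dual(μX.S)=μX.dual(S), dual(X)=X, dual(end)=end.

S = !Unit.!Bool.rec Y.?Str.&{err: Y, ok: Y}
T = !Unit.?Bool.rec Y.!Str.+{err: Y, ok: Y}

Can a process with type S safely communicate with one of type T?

NO

!Unit vs !Unit  ✗ same direction on both sides — not dual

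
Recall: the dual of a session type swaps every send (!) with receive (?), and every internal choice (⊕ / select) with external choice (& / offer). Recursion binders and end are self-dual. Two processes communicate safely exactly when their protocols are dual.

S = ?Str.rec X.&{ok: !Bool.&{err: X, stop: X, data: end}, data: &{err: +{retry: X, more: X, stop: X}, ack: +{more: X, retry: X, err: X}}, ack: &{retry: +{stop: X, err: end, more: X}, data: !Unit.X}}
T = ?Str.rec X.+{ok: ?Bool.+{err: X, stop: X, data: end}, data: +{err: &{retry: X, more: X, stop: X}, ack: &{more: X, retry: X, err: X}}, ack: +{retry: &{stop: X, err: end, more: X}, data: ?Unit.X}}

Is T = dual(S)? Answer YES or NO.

?Str vs ?Str  ✗ same direction on both sides — not dual

NO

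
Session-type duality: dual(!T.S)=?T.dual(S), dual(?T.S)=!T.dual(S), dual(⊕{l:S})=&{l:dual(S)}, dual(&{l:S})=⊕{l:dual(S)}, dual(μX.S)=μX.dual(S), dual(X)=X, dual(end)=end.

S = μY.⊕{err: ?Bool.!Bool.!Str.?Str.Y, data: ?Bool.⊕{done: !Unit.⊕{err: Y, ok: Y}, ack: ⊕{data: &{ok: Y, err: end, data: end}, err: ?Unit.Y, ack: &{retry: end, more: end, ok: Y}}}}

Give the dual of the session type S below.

μY = μY  (μ self-dual)
  ⊕{err,data} = &{err,data}  (⊕→&)
    [err]
      ?Bool = !Bool
        !Bool = ?Bool
          !Str = ?Str
            ?Str = !Str
              Y self-dual
    [data]
      ?Bool = !Bool
        ⊕{done,ack} = &{done,ack}  (⊕→&)
          [done]
            !Unit = ?Unit
              ⊕{err,ok} = &{err,ok}  (⊕→&)
                [err]
                  Y self-dual
                [ok]
                  Y self-dual
          [ack]
            ⊕{data,err,ack} = &{data,err,ack}  (⊕→&)
              [data]
                &{ok,err,data} = ⊕{ok,err,data}  (external→internal)
                  [ok]
                    Y self-dual
                  [err]
                    end self-dual
                  [data]
                    end self-dual
              [err]
                ?Unit = !Unit
                  Y self-dual
              [ack]
                &{retry,more,ok} = ⊕{retry,more,ok}  (external→internal)
                  [retry]
                    end self-dual
                  [more]
                    end self-dual
                  [ok]
                    Y self-dual

μY.&{err: !Bool.?Bool.?Str.!Str.Y, data: !Bool.&{done: ?Unit.&{err: Y, ok: Y}, ack: &{data: ⊕{ok: Y, err: end, data: end}, err: !Unit.Y, ack: ⊕{retry: end, more: end, ok: Y}}}}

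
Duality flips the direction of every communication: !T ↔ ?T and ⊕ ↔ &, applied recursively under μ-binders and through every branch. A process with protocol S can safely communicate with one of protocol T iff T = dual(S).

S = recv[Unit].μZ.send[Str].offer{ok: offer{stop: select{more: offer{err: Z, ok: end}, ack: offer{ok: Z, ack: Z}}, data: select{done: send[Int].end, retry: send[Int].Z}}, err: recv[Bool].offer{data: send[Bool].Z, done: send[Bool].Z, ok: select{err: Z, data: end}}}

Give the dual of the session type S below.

recv[Unit] → send[Unit]
  μZ → μZ  (rec unchanged)
    send[Str] → recv[Str]
      offer{ok,err} → select{ok,err}  (offer→select)
        [ok]
          offer{stop,data} → select{stop,data}  (offer→select)
            [stop]
              select{more,ack} → offer{more,ack}  (select→offer)
                [more]
                  offer{err,ok} → select{err,ok}  (offer→select)
                    [err]
                      Z ↦ Z
                    [ok]
                      end ↦ end
                [ack]
                  offer{ok,ack} → select{ok,ack}  (offer→select)
                    [ok]
                      Z ↦ Z
                    [ack]
                      Z ↦ Z
            [data]
              select{done,retry} → offer{done,retry}  (select→offer)
                [done]
                  send[Int] → recv[Int]
                    end ↦ end
                [retry]
                  send[Int] → recv[Int]
                    Z ↦ Z
        [err]
          recv[Bool] → send[Bool]
            offer{data,done,ok} → select{data,done,ok}  (offer→select)
              [data]
                send[Bool] → recv[Bool]
                  Z ↦ Z
              [done]
                send[Bool] → recv[Bool]
                  Z ↦ Z
              [ok]
                select{err,data} → offer{err,data}  (select→offer)
                  [err]
                    Z ↦ Z
                  [data]
                    end ↦ end

send[Unit].μZ.recv[Str].select{ok: select{stop: offer{more: select{err: Z, ok: end}, ack: select{ok: Z, ack: Z}}, data: offer{done: recv[Int].end, retry: recv[Int].Z}}, err: send[Bool].select{data: recv[Bool].Z, done: recv[Bool].Z, ok: offer{err: Z, data: end}}}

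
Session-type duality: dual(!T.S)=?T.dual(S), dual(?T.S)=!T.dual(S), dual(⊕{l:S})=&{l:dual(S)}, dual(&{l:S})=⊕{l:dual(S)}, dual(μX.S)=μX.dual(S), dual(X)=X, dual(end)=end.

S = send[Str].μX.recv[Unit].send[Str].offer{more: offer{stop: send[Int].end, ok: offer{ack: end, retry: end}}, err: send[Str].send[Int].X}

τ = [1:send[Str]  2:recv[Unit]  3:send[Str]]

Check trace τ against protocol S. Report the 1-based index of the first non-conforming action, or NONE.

@1 send[Str]  ok  state: μX.…
@2 recv[Unit]  ok  state: send[Str].offer{more: offer{stop: send[Int].end, ok: offer{ack: end, retry: end}}, err: send[Str].send[Int].μX.…}
@3 send[Str]  ok  state: offer{more: offer{stop: send[Int].end, ok: offer{ack: end, retry: end}}, err: send[Str].send[Int].μX.…}
trace exhausted — no violation

NONE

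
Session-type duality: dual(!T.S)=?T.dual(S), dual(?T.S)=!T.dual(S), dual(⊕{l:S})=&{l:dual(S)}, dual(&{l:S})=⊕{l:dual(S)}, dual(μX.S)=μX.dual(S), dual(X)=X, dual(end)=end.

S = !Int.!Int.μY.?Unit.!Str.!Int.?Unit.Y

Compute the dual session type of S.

?Int.?Int.μY.!Unit.?Str.?Int.!Unit.Y

!Int → ?Int
  !Int → ?Int
    μY → μY  (binder kept)
      ?Unit → !Unit
        !Str → ?Str
          !Int → ?Int
            ?Unit → !Unit
              dual(Y) = Y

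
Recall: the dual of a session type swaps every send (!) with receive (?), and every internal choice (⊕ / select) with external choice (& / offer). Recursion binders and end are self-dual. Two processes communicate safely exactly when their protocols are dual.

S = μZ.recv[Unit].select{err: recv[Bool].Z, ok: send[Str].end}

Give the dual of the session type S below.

μZ → μZ  (rec unchanged)
  recv[Unit] → send[Unit]
    select{err,ok} → offer{err,ok}  (select→offer)
      • err:
        recv[Bool] → send[Bool]
          Z ↦ Z
      • ok:
        send[Str] → recv[Str]
          end ↦ end

μZ.send[Unit].offer{err: send[Bool].Z, ok: recv[Str].end}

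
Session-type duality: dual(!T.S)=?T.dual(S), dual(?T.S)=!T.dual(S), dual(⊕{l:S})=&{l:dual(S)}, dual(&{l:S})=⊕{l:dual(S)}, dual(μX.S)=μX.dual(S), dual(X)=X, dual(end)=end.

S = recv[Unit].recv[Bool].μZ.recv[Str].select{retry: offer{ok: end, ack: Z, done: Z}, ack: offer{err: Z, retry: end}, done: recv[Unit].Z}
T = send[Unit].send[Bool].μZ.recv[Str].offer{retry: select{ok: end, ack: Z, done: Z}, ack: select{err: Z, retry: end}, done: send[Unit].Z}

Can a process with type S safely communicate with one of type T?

NO

recv[Unit] vs send[Unit]  ok
  recv[Bool] vs send[Bool]  ok
    μZ vs μZ  ok (rec unchanged)
      recv[Str] vs recv[Str]  ✗ same direction on both sides — not dual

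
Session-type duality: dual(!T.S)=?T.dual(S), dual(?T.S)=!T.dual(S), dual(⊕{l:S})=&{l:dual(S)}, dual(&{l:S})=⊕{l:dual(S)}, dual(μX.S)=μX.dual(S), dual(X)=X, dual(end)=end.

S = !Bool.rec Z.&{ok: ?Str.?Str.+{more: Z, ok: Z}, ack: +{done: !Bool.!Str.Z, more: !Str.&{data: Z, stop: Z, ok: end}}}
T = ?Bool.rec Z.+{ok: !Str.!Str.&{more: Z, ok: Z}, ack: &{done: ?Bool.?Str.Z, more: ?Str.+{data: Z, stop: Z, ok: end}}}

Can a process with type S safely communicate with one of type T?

!Bool ‖ ?Bool  ok
  rec Z ‖ rec Z  ok (binder kept)
    &{ok,ack} ‖ +{ok,ack}  ok label sets agree
      case ok:
        ?Str ‖ !Str  ok
          ?Str ‖ !Str  ok
            +{more,ok} ‖ &{more,ok}  ok label sets agree
              case more:
                Z ‖ Z  ok
              case ok:
                Z ‖ Z  ok
      case ack:
        +{done,more} ‖ &{done,more}  ok label sets agree
          case done:
            !Bool ‖ ?Bool  ok
              !Str ‖ ?Str  ok
                Z ‖ Z  ok
          case more:
            !Str ‖ ?Str  ok
              &{data,stop,ok} ‖ +{data,stop,ok}  ok label sets agree
                case data:
                  Z ‖ Z  ok
                case stop:
                  Z ‖ Z  ok
                case ok:
                  end ‖ end  ok

YES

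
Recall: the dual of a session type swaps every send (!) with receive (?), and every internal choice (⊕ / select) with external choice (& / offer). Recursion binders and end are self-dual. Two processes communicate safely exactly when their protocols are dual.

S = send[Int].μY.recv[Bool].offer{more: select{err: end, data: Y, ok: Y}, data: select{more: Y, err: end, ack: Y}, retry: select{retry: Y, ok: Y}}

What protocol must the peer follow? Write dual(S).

send[Int] = recv[Int]
  μY = μY  (binder kept)
    recv[Bool] = send[Bool]
      offer{more,data,retry} = select{more,data,retry}  (external→internal)
        • more:
          select{err,data,ok} = offer{err,data,ok}  (select→offer)
            • err:
              end ↦ end
            • data:
              Y ↦ Y
            • ok:
              Y ↦ Y
        • data:
          select{more,err,ack} = offer{more,err,ack}  (select→offer)
            • more:
              Y ↦ Y
            • err:
              end ↦ end
            • ack:
              Y ↦ Y
        • retry:
          select{retry,ok} = offer{retry,ok}  (select→offer)
            • retry:
              Y ↦ Y
            • ok:
              Y ↦ Y

recv[Int].μY.send[Bool].select{more: offer{err: end, data: Y, ok: Y}, data: offer{more: Y, err: end, ack: Y}, retry: offer{retry: Y, ok: Y}}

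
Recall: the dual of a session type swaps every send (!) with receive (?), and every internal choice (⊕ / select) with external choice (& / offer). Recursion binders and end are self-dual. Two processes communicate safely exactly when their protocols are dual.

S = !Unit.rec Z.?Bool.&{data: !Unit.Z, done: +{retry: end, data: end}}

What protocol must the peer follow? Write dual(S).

?Unit.rec Z.!Bool.+{data: ?Unit.Z, done: &{retry: end, data: end}}

!Unit ↦ ?Unit
  rec Z ↦ rec Z  (binder kept)
    ?Bool ↦ !Bool
      &{data,done} ↦ +{data,done}  (&→⊕)
        [data]
          !Unit ↦ ?Unit
            Z self-dual
        [done]
          +{retry,data} ↦ &{retry,data}  (internal→external)
            [retry]
              end self-dual
            [data]
              end self-dual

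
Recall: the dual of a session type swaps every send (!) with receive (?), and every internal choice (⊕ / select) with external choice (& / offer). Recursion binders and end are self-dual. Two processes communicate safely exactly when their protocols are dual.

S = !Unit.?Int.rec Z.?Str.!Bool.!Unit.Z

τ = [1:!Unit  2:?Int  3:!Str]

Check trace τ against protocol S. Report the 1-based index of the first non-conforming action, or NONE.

3

@1 !Unit  ok  cont: ?Int.rec Z.…
@2 ?Int  ok  cont: rec Z.…
@3 got !Str, protocol expects ?Str  ✗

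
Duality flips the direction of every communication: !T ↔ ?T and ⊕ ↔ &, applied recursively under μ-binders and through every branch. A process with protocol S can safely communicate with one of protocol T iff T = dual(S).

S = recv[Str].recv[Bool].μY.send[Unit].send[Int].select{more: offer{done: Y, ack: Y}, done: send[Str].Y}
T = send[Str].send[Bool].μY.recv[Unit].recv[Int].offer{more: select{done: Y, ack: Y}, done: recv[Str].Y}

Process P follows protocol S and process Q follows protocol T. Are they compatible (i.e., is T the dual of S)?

recv[Str] vs send[Str]  ✓
  recv[Bool] vs send[Bool]  ✓
    μY vs μY  ✓ (binder kept)
      send[Unit] vs recv[Unit]  ✓
        send[Int] vs recv[Int]  ✓
          select{more,done} vs offer{more,done}  ✓ label sets agree
            • more:
              offer{done,ack} vs select{done,ack}  ✓ label sets agree
                • done:
                  Y vs Y  ✓
                • ack:
                  Y vs Y  ✓
            • done:
              send[Str] vs recv[Str]  ✓
                Y vs Y  ✓

YES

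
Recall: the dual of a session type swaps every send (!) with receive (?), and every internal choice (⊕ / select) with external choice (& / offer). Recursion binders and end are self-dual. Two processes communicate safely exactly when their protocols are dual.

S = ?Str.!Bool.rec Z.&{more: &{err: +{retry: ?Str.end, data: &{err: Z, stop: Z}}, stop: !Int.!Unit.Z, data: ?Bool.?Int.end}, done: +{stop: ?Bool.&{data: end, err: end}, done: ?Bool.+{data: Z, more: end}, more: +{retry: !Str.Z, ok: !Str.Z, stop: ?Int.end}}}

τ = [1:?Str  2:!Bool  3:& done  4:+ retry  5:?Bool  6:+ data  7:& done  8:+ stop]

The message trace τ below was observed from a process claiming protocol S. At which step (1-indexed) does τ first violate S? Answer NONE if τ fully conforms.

4

step 1: ?Str  ok  residual = !Bool.rec Z.…
step 2: !Bool  ok  residual = rec Z.…
step 3: & done  ok  residual = +{stop: ?Bool.&{data: end, err: end}, done: ?Bool.+{data: rec Z.…, more: end}, more: +{retry: !Str.rec Z.…, ok: !Str.rec Z.…, stop: ?Int.end}}
step 4: got + retry, protocol expects + stop or + done or + more  ✗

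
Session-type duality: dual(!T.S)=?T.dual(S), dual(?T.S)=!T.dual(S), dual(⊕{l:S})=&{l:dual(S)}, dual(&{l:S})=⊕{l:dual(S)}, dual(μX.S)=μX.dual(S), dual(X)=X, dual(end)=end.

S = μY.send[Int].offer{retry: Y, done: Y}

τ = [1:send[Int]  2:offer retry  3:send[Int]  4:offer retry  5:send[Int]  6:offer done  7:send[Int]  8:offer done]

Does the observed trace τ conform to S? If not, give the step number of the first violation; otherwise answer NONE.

@1 send[Int]  ok  residual = offer{retry: μY.…, done: μY.…}
@2 offer retry  ok  residual = μY.…
@3 send[Int]  ok  residual = offer{retry: μY.…, done: μY.…}
@4 offer retry  ok  residual = μY.…
@5 send[Int]  ok  residual = offer{retry: μY.…, done: μY.…}
@6 offer done  ok  residual = μY.…
@7 send[Int]  ok  residual = offer{retry: μY.…, done: μY.…}
@8 offer done  ok  residual = μY.…
trace exhausted — no violation

NONE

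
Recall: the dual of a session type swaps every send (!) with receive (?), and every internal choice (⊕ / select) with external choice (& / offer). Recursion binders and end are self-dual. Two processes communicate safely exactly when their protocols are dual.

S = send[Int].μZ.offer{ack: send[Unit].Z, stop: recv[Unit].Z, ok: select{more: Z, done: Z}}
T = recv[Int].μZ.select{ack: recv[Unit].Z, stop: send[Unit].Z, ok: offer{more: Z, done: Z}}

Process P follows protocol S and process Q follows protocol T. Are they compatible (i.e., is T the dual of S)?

send[Int] vs recv[Int]  match
  μZ vs μZ  match (rec unchanged)
    offer{ack,stop,ok} vs select{ack,stop,ok}  match labels match
      [ack]
        send[Unit] vs recv[Unit]  match
          Z vs Z  match
      [stop]
        recv[Unit] vs send[Unit]  match
          Z vs Z  match
      [ok]
        select{more,done} vs offer{more,done}  match labels match
          [more]
            Z vs Z  match
          [done]
            Z vs Z  match

YES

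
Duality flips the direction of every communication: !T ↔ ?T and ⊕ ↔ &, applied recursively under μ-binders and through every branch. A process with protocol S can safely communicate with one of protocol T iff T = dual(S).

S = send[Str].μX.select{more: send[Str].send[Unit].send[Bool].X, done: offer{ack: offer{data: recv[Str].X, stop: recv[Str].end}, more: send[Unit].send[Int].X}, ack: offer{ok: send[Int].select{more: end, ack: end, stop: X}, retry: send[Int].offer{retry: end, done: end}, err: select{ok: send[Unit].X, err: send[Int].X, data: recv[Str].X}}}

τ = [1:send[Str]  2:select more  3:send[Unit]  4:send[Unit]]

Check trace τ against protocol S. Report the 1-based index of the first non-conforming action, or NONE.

@1 send[Str]  ✓  state: μX.…
@2 select more  ✓  state: send[Str].send[Unit].send[Bool].μX.…
@3 got send[Unit], protocol expects send[Str]  ✗

3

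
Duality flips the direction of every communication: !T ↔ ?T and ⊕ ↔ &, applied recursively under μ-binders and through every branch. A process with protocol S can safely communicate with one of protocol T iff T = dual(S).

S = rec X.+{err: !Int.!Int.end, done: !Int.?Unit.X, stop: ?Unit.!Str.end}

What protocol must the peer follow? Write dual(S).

rec X ↦ rec X  (binder kept)
  +{err,done,stop} ↦ &{err,done,stop}  (internal→external)
    • err:
      !Int ↦ ?Int
        !Int ↦ ?Int
          end ↦ end
    • done:
      !Int ↦ ?Int
        ?Unit ↦ !Unit
          X ↦ X
    • stop:
      ?Unit ↦ !Unit
        !Str ↦ ?Str
          end ↦ end

rec X.&{err: ?Int.?Int.end, done: ?Int.!Unit.X, stop: !Unit.?Str.end}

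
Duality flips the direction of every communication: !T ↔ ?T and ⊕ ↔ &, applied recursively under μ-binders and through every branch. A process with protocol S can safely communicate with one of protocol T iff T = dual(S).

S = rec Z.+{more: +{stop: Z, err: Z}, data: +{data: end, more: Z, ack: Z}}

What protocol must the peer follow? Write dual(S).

rec Z → rec Z  (binder kept)
  +{more,data} → &{more,data}  (internal→external)
    • more:
      +{stop,err} → &{stop,err}  (internal→external)
        • stop:
          dual(Z) = Z
        • err:
          dual(Z) = Z
    • data:
      +{data,more,ack} → &{data,more,ack}  (internal→external)
        • data:
          dual(end) = end
        • more:
          dual(Z) = Z
        • ack:
          dual(Z) = Z

rec Z.&{more: &{stop: Z, err: Z}, data: &{data: end, more: Z, ack: Z}}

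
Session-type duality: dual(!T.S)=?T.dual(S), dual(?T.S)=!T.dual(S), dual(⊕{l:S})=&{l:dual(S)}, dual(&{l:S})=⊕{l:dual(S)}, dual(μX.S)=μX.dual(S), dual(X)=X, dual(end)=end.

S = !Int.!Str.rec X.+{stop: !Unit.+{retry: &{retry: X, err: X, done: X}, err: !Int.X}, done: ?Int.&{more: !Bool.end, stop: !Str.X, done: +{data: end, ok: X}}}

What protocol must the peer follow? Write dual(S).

?Int.?Str.rec X.&{stop: ?Unit.&{retry: +{retry: X, err: X, done: X}, err: ?Int.X}, done: !Int.+{more: ?Bool.end, stop: ?Str.X, done: &{data: end, ok: X}}}

!Int = ?Int
  !Str = ?Str
    rec X = rec X  (μ self-dual)
      +{stop,done} = &{stop,done}  (internal→external)
        • stop:
          !Unit = ?Unit
            +{retry,err} = &{retry,err}  (internal→external)
              • retry:
                &{retry,err,done} = +{retry,err,done}  (external→internal)
                  • retry:
                    dual(X) = X
                  • err:
                    dual(X) = X
                  • done:
                    dual(X) = X
              • err:
                !Int = ?Int
                  dual(X) = X
        • done:
          ?Int = !Int
            &{more,stop,done} = +{more,stop,done}  (external→internal)
              • more:
                !Bool = ?Bool
                  dual(end) = end
              • stop:
                !Str = ?Str
                  dual(X) = X
              • done:
                +{data,ok} = &{data,ok}  (internal→external)
                  • data:
                    dual(end) = end
                  • ok:
                    dual(X) = X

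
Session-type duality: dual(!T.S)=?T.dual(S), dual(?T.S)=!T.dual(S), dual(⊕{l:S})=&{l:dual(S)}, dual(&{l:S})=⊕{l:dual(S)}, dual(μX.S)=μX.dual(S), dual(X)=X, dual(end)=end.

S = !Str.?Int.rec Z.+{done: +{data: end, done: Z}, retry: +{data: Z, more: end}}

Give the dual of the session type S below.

?Str.!Int.rec Z.&{done: &{data: end, done: Z}, retry: &{data: Z, more: end}}

!Str = ?Str
  ?Int = !Int
    rec Z = rec Z  (rec unchanged)
      +{done,retry} = &{done,retry}  (⊕→&)
        • done:
          +{data,done} = &{data,done}  (⊕→&)
            • data:
              dual(end) = end
            • done:
              dual(Z) = Z
        • retry:
          +{data,more} = &{data,more}  (⊕→&)
            • data:
              dual(Z) = Z
            • more:
              dual(end) = end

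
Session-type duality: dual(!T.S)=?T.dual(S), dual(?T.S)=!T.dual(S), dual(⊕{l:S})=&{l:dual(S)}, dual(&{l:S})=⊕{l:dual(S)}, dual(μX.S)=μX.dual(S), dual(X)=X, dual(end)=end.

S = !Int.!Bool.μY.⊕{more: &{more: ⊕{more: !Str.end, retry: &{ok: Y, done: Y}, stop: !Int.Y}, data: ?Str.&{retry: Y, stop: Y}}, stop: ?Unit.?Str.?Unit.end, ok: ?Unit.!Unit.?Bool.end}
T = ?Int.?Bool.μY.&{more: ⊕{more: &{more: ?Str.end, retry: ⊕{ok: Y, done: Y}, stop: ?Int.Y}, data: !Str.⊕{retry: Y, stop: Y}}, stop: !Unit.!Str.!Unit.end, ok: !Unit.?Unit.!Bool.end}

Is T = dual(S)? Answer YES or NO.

!Int ‖ ?Int  match
  !Bool ‖ ?Bool  match
    μY ‖ μY  match (μ self-dual)
      ⊕{more,stop,ok} ‖ &{more,stop,ok}  match labels match
        case more:
          &{more,data} ‖ ⊕{more,data}  match labels match
            case more:
              ⊕{more,retry,stop} ‖ &{more,retry,stop}  match labels match
                case more:
                  !Str ‖ ?Str  match
                    end ‖ end  match
                case retry:
                  &{ok,done} ‖ ⊕{ok,done}  match labels match
                    case ok:
                      Y ‖ Y  match
                    case done:
                      Y ‖ Y  match
                case stop:
                  !Int ‖ ?Int  match
                    Y ‖ Y  match
            case data:
              ?Str ‖ !Str  match
                &{retry,stop} ‖ ⊕{retry,stop}  match labels match
                  case retry:
                    Y ‖ Y  match
                  case stop:
                    Y ‖ Y  match
        case stop:
          ?Unit ‖ !Unit  match
            ?Str ‖ !Str  match
              ?Unit ‖ !Unit  match
                end ‖ end  match
        case ok:
          ?Unit ‖ !Unit  match
            !Unit ‖ ?Unit  match
              ?Bool ‖ !Bool  match
                end ‖ end  match

YES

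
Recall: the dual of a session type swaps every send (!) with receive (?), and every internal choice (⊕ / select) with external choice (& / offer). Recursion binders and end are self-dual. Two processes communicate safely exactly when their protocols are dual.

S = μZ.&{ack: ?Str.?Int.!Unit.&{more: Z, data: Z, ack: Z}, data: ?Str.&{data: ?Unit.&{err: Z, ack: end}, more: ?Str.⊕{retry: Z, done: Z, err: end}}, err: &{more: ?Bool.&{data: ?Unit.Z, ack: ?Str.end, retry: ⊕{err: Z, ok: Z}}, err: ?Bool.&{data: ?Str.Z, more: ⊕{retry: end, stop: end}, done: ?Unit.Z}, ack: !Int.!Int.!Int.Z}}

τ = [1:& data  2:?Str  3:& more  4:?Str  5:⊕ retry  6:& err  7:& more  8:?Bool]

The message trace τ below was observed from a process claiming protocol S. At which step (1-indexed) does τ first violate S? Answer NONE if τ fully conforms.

NONE

@1 & data  ok  state: ?Str.&{data: ?Unit.&{err: μZ.…, ack: end}, more: ?Str.⊕{retry: μZ.…, done: μZ.…, err: end}}
@2 ?Str  ok  state: &{data: ?Unit.&{err: μZ.…, ack: end}, more: ?Str.⊕{retry: μZ.…, done: μZ.…, err: end}}
@3 & more  ok  state: ?Str.⊕{retry: μZ.…, done: μZ.…, err: end}
@4 ?Str  ok  state: ⊕{retry: μZ.…, done: μZ.…, err: end}
@5 ⊕ retry  ok  state: μZ.…
@6 & err  ok  state: &{more: ?Bool.&{data: ?Unit.μZ.…, ack: ?Str.end, retry: ⊕{err: μZ.…, ok: μZ.…}}, err: ?Bool.&{data: ?Str.μZ.…, more: ⊕{retry: end, stop: end}, done: ?Unit.μZ.…}, ack: !Int.!Int.!Int.μZ.…}
@7 & more  ok  state: ?Bool.&{data: ?Unit.μZ.…, ack: ?Str.end, retry: ⊕{err: μZ.…, ok: μZ.…}}
@8 ?Bool  ok  state: &{data: ?Unit.μZ.…, ack: ?Str.end, retry: ⊕{err: μZ.…, ok: μZ.…}}
all 8 steps conform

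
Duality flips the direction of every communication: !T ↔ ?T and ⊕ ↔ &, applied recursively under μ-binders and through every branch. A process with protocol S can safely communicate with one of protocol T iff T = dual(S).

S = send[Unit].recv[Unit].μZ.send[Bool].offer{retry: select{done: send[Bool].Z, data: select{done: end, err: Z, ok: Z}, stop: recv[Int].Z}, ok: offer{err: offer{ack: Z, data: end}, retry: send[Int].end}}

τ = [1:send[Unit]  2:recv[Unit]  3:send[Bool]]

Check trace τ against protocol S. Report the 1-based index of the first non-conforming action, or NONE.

[1] send[Unit]  ✓  now at recv[Unit].μZ.…
[2] recv[Unit]  ✓  now at μZ.…
[3] send[Bool]  ✓  now at offer{retry: select{done: send[Bool].μZ.…, data: select{done: end, err: μZ.…, ok: μZ.…}, stop: recv[Int].μZ.…}, ok: offer{err: offer{ack: μZ.…, data: end}, retry: send[Int].end}}
all 3 steps conform

NONE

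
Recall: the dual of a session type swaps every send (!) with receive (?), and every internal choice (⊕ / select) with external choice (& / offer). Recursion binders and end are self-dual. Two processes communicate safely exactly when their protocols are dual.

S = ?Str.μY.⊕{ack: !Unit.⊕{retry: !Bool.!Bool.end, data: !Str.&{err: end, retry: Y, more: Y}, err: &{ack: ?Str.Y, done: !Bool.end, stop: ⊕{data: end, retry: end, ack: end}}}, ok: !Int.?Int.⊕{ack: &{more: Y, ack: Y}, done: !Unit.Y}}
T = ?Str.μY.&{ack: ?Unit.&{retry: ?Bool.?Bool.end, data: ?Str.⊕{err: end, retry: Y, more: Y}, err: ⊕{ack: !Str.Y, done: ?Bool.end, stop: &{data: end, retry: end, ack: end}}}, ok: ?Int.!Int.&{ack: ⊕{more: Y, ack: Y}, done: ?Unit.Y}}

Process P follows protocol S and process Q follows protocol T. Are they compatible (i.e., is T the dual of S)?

NO

?Str | ?Str  ✗ same direction on both sides — not dual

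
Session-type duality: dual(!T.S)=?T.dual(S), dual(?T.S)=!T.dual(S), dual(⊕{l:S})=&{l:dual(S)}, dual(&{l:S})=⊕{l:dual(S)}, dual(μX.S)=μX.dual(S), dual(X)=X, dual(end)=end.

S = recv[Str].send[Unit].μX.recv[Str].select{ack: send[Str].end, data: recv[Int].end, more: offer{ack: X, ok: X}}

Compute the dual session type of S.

send[Str].recv[Unit].μX.send[Str].offer{ack: recv[Str].end, data: send[Int].end, more: select{ack: X, ok: X}}

recv[Str] → send[Str]
  send[Unit] → recv[Unit]
    μX → μX  (rec unchanged)
      recv[Str] → send[Str]
        select{ack,data,more} → offer{ack,data,more}  (internal→external)
          • ack:
            send[Str] → recv[Str]
              dual(end) = end
          • data:
            recv[Int] → send[Int]
              dual(end) = end
          • more:
            offer{ack,ok} → select{ack,ok}  (external→internal)
              • ack:
                dual(X) = X
              • ok:
                dual(X) = X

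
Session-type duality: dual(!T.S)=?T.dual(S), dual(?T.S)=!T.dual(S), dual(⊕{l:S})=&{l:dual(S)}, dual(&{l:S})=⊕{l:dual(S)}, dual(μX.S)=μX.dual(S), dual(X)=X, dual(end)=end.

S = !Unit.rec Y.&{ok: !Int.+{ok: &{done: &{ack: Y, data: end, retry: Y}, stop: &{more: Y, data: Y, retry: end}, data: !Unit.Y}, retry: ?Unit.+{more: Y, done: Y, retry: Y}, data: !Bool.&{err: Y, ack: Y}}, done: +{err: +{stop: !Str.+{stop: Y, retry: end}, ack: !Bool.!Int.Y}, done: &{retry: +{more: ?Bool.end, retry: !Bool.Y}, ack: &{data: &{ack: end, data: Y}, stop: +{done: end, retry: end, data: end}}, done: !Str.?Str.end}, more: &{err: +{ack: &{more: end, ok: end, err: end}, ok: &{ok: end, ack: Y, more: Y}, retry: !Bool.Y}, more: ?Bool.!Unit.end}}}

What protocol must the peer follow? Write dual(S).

!Unit → ?Unit
  rec Y → rec Y  (μ self-dual)
    &{ok,done} → +{ok,done}  (&→⊕)
      [ok]
        !Int → ?Int
          +{ok,retry,data} → &{ok,retry,data}  (internal→external)
            [ok]
              &{done,stop,data} → +{done,stop,data}  (&→⊕)
                [done]
                  &{ack,data,retry} → +{ack,data,retry}  (&→⊕)
                    [ack]
                      Y ↦ Y
                    [data]
                      end ↦ end
                    [retry]
                      Y ↦ Y
                [stop]
                  &{more,data,retry} → +{more,data,retry}  (&→⊕)
                    [more]
                      Y ↦ Y
                    [data]
                      Y ↦ Y
                    [retry]
                      end ↦ end
                [data]
                  !Unit → ?Unit
                    Y ↦ Y
            [retry]
              ?Unit → !Unit
                +{more,done,retry} → &{more,done,retry}  (internal→external)
                  [more]
                    Y ↦ Y
                  [done]
                    Y ↦ Y
                  [retry]
                    Y ↦ Y
            [data]
              !Bool → ?Bool
                &{err,ack} → +{err,ack}  (&→⊕)
                  [err]
                    Y ↦ Y
                  [ack]
                    Y ↦ Y
      [done]
        +{err,done,more} → &{err,done,more}  (internal→external)
          [err]
            +{stop,ack} → &{stop,ack}  (internal→external)
              [stop]
                !Str → ?Str
                  +{stop,retry} → &{stop,retry}  (internal→external)
                    [stop]
                      Y ↦ Y
                    [retry]
                      end ↦ end
              [ack]
                !Bool → ?Bool
                  !Int → ?Int
                    Y ↦ Y
          [done]
            &{retry,ack,done} → +{retry,ack,done}  (&→⊕)
              [retry]
                +{more,retry} → &{more,retry}  (internal→external)
                  [more]
                    ?Bool → !Bool
                      end ↦ end
                  [retry]
                    !Bool → ?Bool
                      Y ↦ Y
              [ack]
                &{data,stop} → +{data,stop}  (&→⊕)
                  [data]
                    &{ack,data} → +{ack,data}  (&→⊕)
                      [ack]
                        end ↦ end
                      [data]
                        Y ↦ Y
                  [stop]
                    +{done,retry,data} → &{done,retry,data}  (internal→external)
                      [done]
                        end ↦ end
                      [retry]
                        end ↦ end
                      [data]
                        end ↦ end
              [done]
                !Str → ?Str
                  ?Str → !Str
                    end ↦ end
          [more]
            &{err,more} → +{err,more}  (&→⊕)
              [err]
                +{ack,ok,retry} → &{ack,ok,retry}  (internal→external)
                  [ack]
                    &{more,ok,err} → +{more,ok,err}  (&→⊕)
                      [more]
                        end ↦ end
                      [ok]
                        end ↦ end
                      [err]
                        end ↦ end
                  [ok]
                    &{ok,ack,more} → +{ok,ack,more}  (&→⊕)
                      [ok]
                        end ↦ end
                      [ack]
                        Y ↦ Y
                      [more]
                        Y ↦ Y
                  [retry]
                    !Bool → ?Bool
                      Y ↦ Y
              [more]
                ?Bool → !Bool
                  !Unit → ?Unit
                    end ↦ end

?Unit.rec Y.+{ok: ?Int.&{ok: +{done: +{ack: Y, data: end, retry: Y}, stop: +{more: Y, data: Y, retry: end}, data: ?Unit.Y}, retry: !Unit.&{more: Y, done: Y, retry: Y}, data: ?Bool.+{err: Y, ack: Y}}, done: &{err: &{stop: ?Str.&{stop: Y, retry: end}, ack: ?Bool.?Int.Y}, done: +{retry: &{more: !Bool.end, retry: ?Bool.Y}, ack: +{data: +{ack: end, data: Y}, stop: &{done: end, retry: end, data: end}}, done: ?Str.!Str.end}, more: +{err: &{ack: +{more: end, ok: end, err: end}, ok: +{ok: end, ack: Y, more: Y}, retry: ?Bool.Y}, more: !Bool.?Unit.end}}}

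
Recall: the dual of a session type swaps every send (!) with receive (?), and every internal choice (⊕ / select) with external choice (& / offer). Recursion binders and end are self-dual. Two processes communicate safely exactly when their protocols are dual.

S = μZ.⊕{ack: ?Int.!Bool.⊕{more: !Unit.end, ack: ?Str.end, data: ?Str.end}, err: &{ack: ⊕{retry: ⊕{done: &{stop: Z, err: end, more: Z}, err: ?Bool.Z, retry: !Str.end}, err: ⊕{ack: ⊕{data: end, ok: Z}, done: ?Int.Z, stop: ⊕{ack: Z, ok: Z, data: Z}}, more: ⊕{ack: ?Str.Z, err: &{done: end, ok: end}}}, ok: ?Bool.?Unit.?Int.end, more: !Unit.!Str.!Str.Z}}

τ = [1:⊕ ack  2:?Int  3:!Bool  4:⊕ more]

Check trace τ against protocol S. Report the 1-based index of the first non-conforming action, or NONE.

@1 ⊕ ack  ok  now at ?Int.!Bool.⊕{more: !Unit.end, ack: ?Str.end, data: ?Str.end}
@2 ?Int  ok  now at !Bool.⊕{more: !Unit.end, ack: ?Str.end, data: ?Str.end}
@3 !Bool  ok  now at ⊕{more: !Unit.end, ack: ?Str.end, data: ?Str.end}
@4 ⊕ more  ok  now at !Unit.end
τ conforms to S (length 4)

NONE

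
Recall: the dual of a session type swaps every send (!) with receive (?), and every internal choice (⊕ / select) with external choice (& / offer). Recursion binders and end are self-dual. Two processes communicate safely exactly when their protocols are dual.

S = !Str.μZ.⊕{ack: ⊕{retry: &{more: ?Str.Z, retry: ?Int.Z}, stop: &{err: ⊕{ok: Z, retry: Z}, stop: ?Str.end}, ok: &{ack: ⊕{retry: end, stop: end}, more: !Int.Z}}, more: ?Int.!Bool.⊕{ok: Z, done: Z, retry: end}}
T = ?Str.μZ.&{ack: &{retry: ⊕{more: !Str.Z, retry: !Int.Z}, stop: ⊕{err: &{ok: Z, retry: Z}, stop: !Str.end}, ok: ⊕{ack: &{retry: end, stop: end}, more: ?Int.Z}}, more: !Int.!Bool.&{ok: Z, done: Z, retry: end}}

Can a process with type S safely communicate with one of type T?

NO

!Str ‖ ?Str  ✓
  μZ ‖ μZ  ✓ (binder kept)
    ⊕{ack,more} ‖ &{ack,more}  ✓ same labels
      • ack:
        ⊕{retry,stop,ok} ‖ &{retry,stop,ok}  ✓ same labels
          • retry:
            &{more,retry} ‖ ⊕{more,retry}  ✓ same labels
              • more:
                ?Str ‖ !Str  ✓
                  Z ‖ Z  ✓
              • retry:
                ?Int ‖ !Int  ✓
                  Z ‖ Z  ✓
          • stop:
            &{err,stop} ‖ ⊕{err,stop}  ✓ same labels
              • err:
                ⊕{ok,retry} ‖ &{ok,retry}  ✓ same labels
                  • ok:
                    Z ‖ Z  ✓
                  • retry:
                    Z ‖ Z  ✓
              • stop:
                ?Str ‖ !Str  ✓
                  end ‖ end  ✓
          • ok:
            &{ack,more} ‖ ⊕{ack,more}  ✓ same labels
              • ack:
                ⊕{retry,stop} ‖ &{retry,stop}  ✓ same labels
                  • retry:
                    end ‖ end  ✓
                  • stop:
                    end ‖ end  ✓
              • more:
                !Int ‖ ?Int  ✓
                  Z ‖ Z  ✓
      • more:
        ?Int ‖ !Int  ✓
          !Bool ‖ !Bool  ✗ same direction on both sides — not dual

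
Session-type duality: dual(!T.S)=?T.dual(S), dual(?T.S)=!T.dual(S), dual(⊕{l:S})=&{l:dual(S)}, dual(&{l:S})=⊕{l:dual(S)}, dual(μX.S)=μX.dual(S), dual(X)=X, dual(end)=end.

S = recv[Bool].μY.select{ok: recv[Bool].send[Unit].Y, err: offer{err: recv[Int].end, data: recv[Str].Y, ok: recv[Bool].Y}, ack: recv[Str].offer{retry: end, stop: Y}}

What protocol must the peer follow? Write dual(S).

send[Bool].μY.offer{ok: send[Bool].recv[Unit].Y, err: select{err: send[Int].end, data: send[Str].Y, ok: send[Bool].Y}, ack: send[Str].select{retry: end, stop: Y}}

recv[Bool] ↦ send[Bool]
  μY ↦ μY  (rec unchanged)
    select{ok,err,ack} ↦ offer{ok,err,ack}  (select→offer)
      • ok:
        recv[Bool] ↦ send[Bool]
          send[Unit] ↦ recv[Unit]
            Y ↦ Y
      • err:
        offer{err,data,ok} ↦ select{err,data,ok}  (&→⊕)
          • err:
            recv[Int] ↦ send[Int]
              end ↦ end
          • data:
            recv[Str] ↦ send[Str]
              Y ↦ Y
          • ok:
            recv[Bool] ↦ send[Bool]
              Y ↦ Y
      • ack:
        recv[Str] ↦ send[Str]
          offer{retry,stop} ↦ select{retry,stop}  (&→⊕)
            • retry:
              end ↦ end
            • stop:
              Y ↦ Y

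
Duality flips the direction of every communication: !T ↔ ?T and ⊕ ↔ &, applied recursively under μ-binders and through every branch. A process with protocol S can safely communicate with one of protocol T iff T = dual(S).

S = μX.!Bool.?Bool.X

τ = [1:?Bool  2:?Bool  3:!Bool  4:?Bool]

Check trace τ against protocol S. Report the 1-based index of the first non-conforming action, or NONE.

1

[1] got ?Bool, protocol expects !Bool  ✗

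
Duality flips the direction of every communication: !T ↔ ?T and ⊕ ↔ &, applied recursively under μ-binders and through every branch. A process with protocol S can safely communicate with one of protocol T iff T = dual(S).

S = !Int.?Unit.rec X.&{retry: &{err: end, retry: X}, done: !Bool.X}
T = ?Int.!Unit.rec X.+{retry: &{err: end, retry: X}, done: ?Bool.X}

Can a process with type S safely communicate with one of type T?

!Int | ?Int  ok
  ?Unit | !Unit  ok
    rec X | rec X  ok (μ self-dual)
      &{retry,done} | +{retry,done}  ok label sets agree
        [retry]
          &{err,retry} | &{err,retry}  ✗ choice polarity not flipped — not dual

NO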